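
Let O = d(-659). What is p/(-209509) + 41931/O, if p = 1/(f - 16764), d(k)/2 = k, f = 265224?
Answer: -1091350845028829/34303985446260 ≈ -31.814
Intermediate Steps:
d(k) = 2*k
p = 1/248460 (p = 1/(265224 - 16764) = 1/248460 ≈ 4.0248e-6)
O = -1318 (O = 2*(-659) = -1318)
p/(-209509) + 41931/O = (1/248460)/(-209509) + 41931/(-1318) = (1/248460)*(-1/209509) + 41931*(-1/1318) = -1/52054606140 - 41931/1318 = -1091350845028829/34303985446260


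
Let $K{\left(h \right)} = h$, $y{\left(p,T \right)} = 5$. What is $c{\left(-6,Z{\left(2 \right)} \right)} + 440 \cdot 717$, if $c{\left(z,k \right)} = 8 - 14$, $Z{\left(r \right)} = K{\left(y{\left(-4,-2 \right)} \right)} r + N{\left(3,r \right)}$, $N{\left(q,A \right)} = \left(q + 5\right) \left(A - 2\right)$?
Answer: $315474$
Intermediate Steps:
$N{\left(q,A \right)} = \left(-2 + A\right) \left(5 + q\right)$ ($N{\left(q,A \right)} = \left(5 + q\right) \left(-2 + A\right) = \left(-2 + A\right) \left(5 + q\right)$)
$Z{\left(r \right)} = -16 + 13 r$ ($Z{\left(r \right)} = 5 r + \left(-10 - 6 + 5 r + r 3\right) = 5 r + \left(-10 - 6 + 5 r + 3 r\right) = 5 r + \left(-16 + 8 r\right) = -16 + 13 r$)
$c{\left(z,k \right)} = -6$ ($c{\left(z,k \right)} = 8 - 14 = -6$)
$c{\left(-6,Z{\left(2 \right)} \right)} + 440 \cdot 717 = -6 + 440 \cdot 717 = -6 + 315480 = 315474$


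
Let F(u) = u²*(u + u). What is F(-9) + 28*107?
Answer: 1538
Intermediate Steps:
F(u) = 2*u³ (F(u) = u²*(2*u) = 2*u³)
F(-9) + 28*107 = 2*(-9)³ + 28*107 = 2*(-729) + 2996 = -1458 + 2996 = 1538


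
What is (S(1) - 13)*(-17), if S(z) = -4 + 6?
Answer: 187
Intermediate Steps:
S(z) = 2
(S(1) - 13)*(-17) = (2 - 13)*(-17) = -11*(-17) = 187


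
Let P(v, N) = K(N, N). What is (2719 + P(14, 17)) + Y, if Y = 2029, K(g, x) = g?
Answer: 4765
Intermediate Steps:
P(v, N) = N
(2719 + P(14, 17)) + Y = (2719 + 17) + 2029 = 2736 + 2029 = 4765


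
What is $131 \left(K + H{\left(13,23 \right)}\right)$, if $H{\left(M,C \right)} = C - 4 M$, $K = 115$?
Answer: $11266$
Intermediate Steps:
$131 \left(K + H{\left(13,23 \right)}\right) = 131 \left(115 + \left(23 - 52\right)\right) = 131 \left(115 - 29\right) = 131 \cdot 86 = 11266$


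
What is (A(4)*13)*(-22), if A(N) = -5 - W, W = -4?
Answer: 286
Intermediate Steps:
A(N) = -1 (A(N) = -5 - 1*(-4) = -5 + 4 = -1)
(A(4)*13)*(-22) = -1*13*(-22) = -13*(-22) = 286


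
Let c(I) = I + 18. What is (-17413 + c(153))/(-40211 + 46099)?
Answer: -8621/2944 ≈ -2.9283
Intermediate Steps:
c(I) = 18 + I
(-17413 + c(153))/(-40211 + 46099) = (-17413 + (18 + 153))/(-40211 + 46099) = (-17413 + 171)/5888 = -17242*1/5888 = -8621/2944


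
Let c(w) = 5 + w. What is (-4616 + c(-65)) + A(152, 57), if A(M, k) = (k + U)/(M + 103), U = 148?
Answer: -238435/51 ≈ -4675.2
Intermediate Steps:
A(M, k) = (148 + k)/(103 + M) (A(M, k) = (k + 148)/(M + 103) = (148 + k)/(103 + M))
(-4616 + c(-65)) + A(152, 57) = (-4616 + (5 - 65)) + (148 + 57)/(103 + 152) = (-4616 - 60) + 205/255 = -4676 + (1/255)*205 = -4676 + 41/51 = -238435/51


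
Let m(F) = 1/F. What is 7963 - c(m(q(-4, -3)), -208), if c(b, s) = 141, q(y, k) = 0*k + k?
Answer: 7822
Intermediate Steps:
q(y, k) = k (q(y, k) = 0 + k = k)
7963 - c(m(q(-4, -3)), -208) = 7963 - 1*141 = 7963 - 141 = 7822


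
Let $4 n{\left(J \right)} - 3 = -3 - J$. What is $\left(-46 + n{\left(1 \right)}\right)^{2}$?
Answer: $\frac{34225}{16} \approx 2139.1$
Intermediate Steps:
$n{\left(J \right)} = - \frac{J}{4}$ ($n{\left(J \right)} = \frac{3}{4} + \frac{-3 - J}{4} = \frac{3}{4} - \left(\frac{3}{4} + \frac{J}{4}\right) = - \frac{J}{4}$)
$\left(-46 + n{\left(1 \right)}\right)^{2} = \left(-46 - \frac{1}{4}\right)^{2} = \left(- \frac{185}{4}\right)^{2} = \frac{34225}{16}$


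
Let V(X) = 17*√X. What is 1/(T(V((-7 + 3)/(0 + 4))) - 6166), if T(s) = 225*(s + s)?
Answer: -3083/48271028 - 3825*I/48271028 ≈ -6.3869e-5 - 7.924e-5*I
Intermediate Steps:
T(s) = 450*s (T(s) = 225*(2*s) = 450*s)
1/(T(V((-7 + 3)/(0 + 4))) - 6166) = 1/(450*(17*√((-7 + 3)/(0 + 4))) - 6166) = 1/(450*(17*√(-4/4)) - 6166) = 1/(450*(17*√(-4*¼)) - 6166) = 1/(450*(17*√(-1)) - 6166) = 1/(450*(17*I) - 6166) = 1/(7650*I - 6166) = 1/(-6166 + 7650*I) = (-6166 - 7650*I)/96542056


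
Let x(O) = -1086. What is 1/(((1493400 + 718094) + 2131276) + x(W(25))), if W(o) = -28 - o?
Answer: 1/4341684 ≈ 2.3033e-7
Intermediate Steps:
1/(((1493400 + 718094) + 2131276) + x(W(25))) = 1/(((1493400 + 718094) + 2131276) - 1086) = 1/((2211494 + 2131276) - 1086) = 1/(4342770 - 1086) = 1/4341684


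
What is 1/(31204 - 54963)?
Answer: -1/23759 ≈ -4.2089e-5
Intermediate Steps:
1/(31204 - 54963) = 1/(-23759) = -1/23759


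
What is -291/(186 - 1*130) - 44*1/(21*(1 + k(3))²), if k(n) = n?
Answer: -895/168 ≈ -5.3274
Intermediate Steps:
-291/(186 - 1*130) - 44*1/(21*(1 + k(3))²) = -291/(186 - 1*130) - 44*1/(21*(1 + 3)²) = -291/(186 - 130) - 44/(-3*4²*(-7)) = -291/56 - 44/(-3*16*(-7)) = -291*1/56 - 44/((-48*(-7))) = -291/56 - 44/336 = -291/56 - 44*1/336 = -291/56 - 11/84 = -895/168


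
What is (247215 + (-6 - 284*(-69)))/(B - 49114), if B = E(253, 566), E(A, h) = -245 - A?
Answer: -266805/49612 ≈ -5.3778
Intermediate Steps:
B = -498 (B = -245 - 1*253 = -245 - 253 = -498)
(247215 + (-6 - 284*(-69)))/(B - 49114) = (247215 + (-6 - 284*(-69)))/(-498 - 49114) = (247215 + (-6 + 19596))/(-49612) = (247215 + 19590)*(-1/49612) = 266805*(-1/49612) = -266805/49612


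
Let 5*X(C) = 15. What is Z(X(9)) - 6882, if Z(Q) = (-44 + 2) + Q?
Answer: -6921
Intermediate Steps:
X(C) = 3 (X(C) = (⅕)*15 = 3)
Z(Q) = -42 + Q
Z(X(9)) - 6882 = (-42 + 3) - 6882 = -39 - 6882 = -6921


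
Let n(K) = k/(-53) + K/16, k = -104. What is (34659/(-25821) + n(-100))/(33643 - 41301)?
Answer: 3424333/4657810024 ≈ 0.00073518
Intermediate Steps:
n(K) = 104/53 + K/16 (n(K) = -104/(-53) + K/16 = -104*(-1/53) + K*(1/16) = 104/53 + K/16)
(34659/(-25821) + n(-100))/(33643 - 41301) = (34659/(-25821) + (104/53 + (1/16)*(-100)))/(33643 - 41301) = (34659*(-1/25821) + (104/53 - 25/4))/(-7658) = (-3851/2869 - 909/212)*(-1/7658) = -3424333/608228*(-1/7658) = 3424333/4657810024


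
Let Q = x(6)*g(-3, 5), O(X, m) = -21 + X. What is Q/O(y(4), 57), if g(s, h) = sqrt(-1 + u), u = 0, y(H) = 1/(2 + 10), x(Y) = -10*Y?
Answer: 720*I/251 ≈ 2.8685*I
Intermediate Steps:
y(H) = 1/12
g(s, h) = I (g(s, h) = sqrt(-1 + 0) = sqrt(-1) = I)
Q = -60*I (Q = (-10*6)*I = -60*I ≈ -60.0*I)
Q/O(y(4), 57) = (-60*I)/(-21 + 1/12) = (-60*I)/(-251/12) = -60*I*(-12/251) = 720*I/251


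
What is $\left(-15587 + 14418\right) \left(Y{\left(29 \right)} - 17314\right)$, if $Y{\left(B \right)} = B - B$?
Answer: $20240066$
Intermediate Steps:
$Y{\left(B \right)} = 0$
$\left(-15587 + 14418\right) \left(Y{\left(29 \right)} - 17314\right) = \left(-15587 + 14418\right) \left(0 - 17314\right) = \left(-1169\right) \left(-17314\right) = 20240066$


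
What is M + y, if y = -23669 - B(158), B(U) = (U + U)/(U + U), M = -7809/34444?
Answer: -815297289/34444 ≈ -23670.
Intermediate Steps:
M = -7809/34444 (M = -7809*1/34444 = -7809/34444 ≈ -0.22672)
B(U) = 1 (B(U) = (2*U)/((2*U)) = (2*U)*(1/(2*U)) = 1)
y = -23670 (y = -23669 - 1*1 = -23669 - 1 = -23670)
M + y = -7809/34444 - 23670 = -815297289/34444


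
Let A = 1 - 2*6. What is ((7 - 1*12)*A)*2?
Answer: 110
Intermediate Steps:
A = -11 (A = 1 - 12 = -11)
((7 - 1*12)*A)*2 = ((7 - 1*12)*(-11))*2 = ((7 - 12)*(-11))*2 = -5*(-11)*2 = 55*2 = 110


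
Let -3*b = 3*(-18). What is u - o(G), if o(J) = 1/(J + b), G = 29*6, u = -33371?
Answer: -6407233/192 ≈ -33371.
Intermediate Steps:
b = 18 (b = -(-18) = -⅓*(-54) = 18)
G = 174
o(J) = 1/(18 + J) (o(J) = 1/(J + 18) = 1/(18 + J))
u - o(G) = -33371 - 1/(18 + 174) = -33371 - 1/192 = -6407233/192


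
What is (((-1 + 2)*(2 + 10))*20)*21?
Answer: 5040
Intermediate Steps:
(((-1 + 2)*(2 + 10))*20)*21 = ((1*12)*20)*21 = (12*20)*21 = 240*21 = 5040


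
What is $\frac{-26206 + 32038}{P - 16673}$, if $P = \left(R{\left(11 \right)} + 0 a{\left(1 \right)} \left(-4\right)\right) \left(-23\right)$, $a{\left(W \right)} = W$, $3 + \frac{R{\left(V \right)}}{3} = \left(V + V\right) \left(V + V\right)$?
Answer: $- \frac{2916}{24931} \approx -0.11696$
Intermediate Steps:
$R{\left(V \right)} = -9 + 12 V^{2}$ ($R{\left(V \right)} = -9 + 3 \left(V + V\right) \left(V + V\right) = -9 + 3 \cdot 2 V 2 V = -9 + 3 \cdot 4 V^{2} = -9 + 12 V^{2}$)
$P = -33189$ ($P = \left(\left(-9 + 12 \cdot 11^{2}\right) + 0 \cdot 1 \left(-4\right)\right) \left(-23\right) = \left(\left(-9 + 12 \cdot 121\right) + 0 \left(-4\right)\right) \left(-23\right) = \left(\left(-9 + 1452\right) + 0\right) \left(-23\right) = \left(1443 + 0\right) \left(-23\right) = 1443 \left(-23\right) = -33189$)
$\frac{-26206 + 32038}{P - 16673} = \frac{-26206 + 32038}{-33189 - 16673} = \frac{5832}{-49862} = 5832 \left(- \frac{1}{49862}\right) = - \frac{2916}{24931}$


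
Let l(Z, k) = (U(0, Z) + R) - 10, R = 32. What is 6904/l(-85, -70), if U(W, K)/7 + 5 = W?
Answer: -6904/13 ≈ -531.08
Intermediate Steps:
U(W, K) = -35 + 7*W
l(Z, k) = -13 (l(Z, k) = ((-35 + 7*0) + 32) - 10 = ((-35 + 0) + 32) - 10 = (-35 + 32) - 10 = -3 - 10 = -13)
6904/l(-85, -70) = 6904/(-13) = 6904*(-1/13) = -6904/13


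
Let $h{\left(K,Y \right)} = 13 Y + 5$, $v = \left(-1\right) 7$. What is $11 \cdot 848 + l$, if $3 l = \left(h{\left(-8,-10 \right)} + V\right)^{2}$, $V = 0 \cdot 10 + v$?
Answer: $15136$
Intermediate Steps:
$v = -7$
$h{\left(K,Y \right)} = 5 + 13 Y$
$V = -7$ ($V = 0 \cdot 10 - 7 = 0 - 7 = -7$)
$l = 5808$ ($l = \frac{\left(\left(5 + 13 \left(-10\right)\right) - 7\right)^{2}}{3} = \frac{\left(\left(5 - 130\right) - 7\right)^{2}}{3} = \frac{\left(-125 - 7\right)^{2}}{3} = \frac{\left(-132\right)^{2}}{3} = \frac{1}{3} \cdot 17424 = 5808$)
$11 \cdot 848 + l = 11 \cdot 848 + 5808 = 9328 + 5808 = 15136$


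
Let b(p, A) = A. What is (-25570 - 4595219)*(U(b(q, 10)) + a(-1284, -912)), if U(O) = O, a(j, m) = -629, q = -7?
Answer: 2860268391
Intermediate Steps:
(-25570 - 4595219)*(U(b(q, 10)) + a(-1284, -912)) = (-25570 - 4595219)*(10 - 629) = -4620789*(-619) = 2860268391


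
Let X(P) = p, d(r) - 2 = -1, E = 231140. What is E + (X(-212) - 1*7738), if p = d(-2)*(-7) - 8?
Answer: 223387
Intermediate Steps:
d(r) = 1 (d(r) = 2 - 1 = 1)
p = -15 (p = 1*(-7) - 8 = -7 - 8 = -15)
X(P) = -15
E + (X(-212) - 1*7738) = 231140 + (-15 - 1*7738) = 231140 + (-15 - 7738) = 231140 - 7753 = 223387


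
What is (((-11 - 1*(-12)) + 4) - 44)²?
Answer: 1521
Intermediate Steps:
(((-11 - 1*(-12)) + 4) - 44)² = (((-11 + 12) + 4) - 44)² = ((1 + 4) - 44)² = (5 - 44)² = (-39)² = 1521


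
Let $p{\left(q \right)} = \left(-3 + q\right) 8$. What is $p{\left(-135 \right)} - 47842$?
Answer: $-48946$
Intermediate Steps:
$p{\left(q \right)} = -24 + 8 q$
$p{\left(-135 \right)} - 47842 = \left(-24 + 8 \left(-135\right)\right) - 47842 = \left(-24 - 1080\right) - 47842 = -1104 - 47842 = -48946$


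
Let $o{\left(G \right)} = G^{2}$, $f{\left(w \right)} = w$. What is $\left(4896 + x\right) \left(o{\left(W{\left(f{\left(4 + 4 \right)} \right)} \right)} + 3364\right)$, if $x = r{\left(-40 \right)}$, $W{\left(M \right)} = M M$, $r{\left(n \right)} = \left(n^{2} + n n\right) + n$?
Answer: $60097760$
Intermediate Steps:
$r{\left(n \right)} = n + 2 n^{2}$ ($r{\left(n \right)} = \left(n^{2} + n^{2}\right) + n = 2 n^{2} + n = n + 2 n^{2}$)
$W{\left(M \right)} = M^{2}$
$x = 3160$ ($x = - 40 \left(1 + 2 \left(-40\right)\right) = - 40 \left(1 - 80\right) = \left(-40\right) \left(-79\right) = 3160$)
$\left(4896 + x\right) \left(o{\left(W{\left(f{\left(4 + 4 \right)} \right)} \right)} + 3364\right) = \left(4896 + 3160\right) \left(\left(\left(4 + 4\right)^{2}\right)^{2} + 3364\right) = 8056 \left(\left(8^{2}\right)^{2} + 3364\right) = 8056 \left(64^{2} + 3364\right) = 8056 \left(4096 + 3364\right) = 8056 \cdot 7460 = 60097760$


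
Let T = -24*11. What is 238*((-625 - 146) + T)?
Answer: -246330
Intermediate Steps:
T = -264
238*((-625 - 146) + T) = 238*((-625 - 146) - 264) = 238*(-771 - 264) = 238*(-1035) = -246330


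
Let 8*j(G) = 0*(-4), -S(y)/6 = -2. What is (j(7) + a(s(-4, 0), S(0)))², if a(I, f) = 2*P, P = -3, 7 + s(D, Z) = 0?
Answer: 36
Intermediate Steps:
s(D, Z) = -7 (s(D, Z) = -7 + 0 = -7)
S(y) = 12 (S(y) = -6*(-2) = 12)
a(I, f) = -6 (a(I, f) = 2*(-3) = -6)
j(G) = 0 (j(G) = (0*(-4))/8 = (⅛)*0 = 0)
(j(7) + a(s(-4, 0), S(0)))² = (0 - 6)² = (-6)² = 36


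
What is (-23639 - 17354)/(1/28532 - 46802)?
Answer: 1169612276/1335354663 ≈ 0.87588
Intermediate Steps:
(-23639 - 17354)/(1/28532 - 46802) = -40993/(1/28532 - 46802) = -40993/(-1335354663/28532) = -40993*(-28532/1335354663) = 1169612276/1335354663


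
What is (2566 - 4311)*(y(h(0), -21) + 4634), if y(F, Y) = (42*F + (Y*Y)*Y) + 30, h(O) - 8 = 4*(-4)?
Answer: 8608085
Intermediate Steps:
h(O) = -8 (h(O) = 8 + 4*(-4) = 8 - 16 = -8)
y(F, Y) = 30 + Y³ + 42*F (y(F, Y) = (42*F + Y²*Y) + 30 = (42*F + Y³) + 30 = (Y³ + 42*F) + 30 = 30 + Y³ + 42*F)
(2566 - 4311)*(y(h(0), -21) + 4634) = (2566 - 4311)*((30 + (-21)³ + 42*(-8)) + 4634) = -1745*((30 - 9261 - 336) + 4634) = -1745*(-9567 + 4634) = -1745*(-4933) = 8608085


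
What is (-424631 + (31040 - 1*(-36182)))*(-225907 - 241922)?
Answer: 167206295061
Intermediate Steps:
(-424631 + (31040 - 1*(-36182)))*(-225907 - 241922) = (-424631 + (31040 + 36182))*(-467829) = (-424631 + 67222)*(-467829) = -357409*(-467829) = 167206295061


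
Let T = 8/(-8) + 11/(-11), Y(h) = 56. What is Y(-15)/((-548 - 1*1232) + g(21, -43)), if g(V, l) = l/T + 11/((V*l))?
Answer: -101136/3175873 ≈ -0.031845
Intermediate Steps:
T = -2 (T = 8*(-⅛) + 11*(-1/11) = -1 - 1 = -2)
g(V, l) = -l/2 + 11/(V*l) (g(V, l) = l/(-2) + 11/((V*l)) = l*(-½) + 11*(1/(V*l)) = -l/2 + 11/(V*l))
Y(-15)/((-548 - 1*1232) + g(21, -43)) = 56/((-548 - 1*1232) + (-½*(-43) + 11/(21*(-43)))) = 56/((-548 - 1232) + (43/2 + 11*(1/21)*(-1/43))) = 56/(-1780 + (43/2 - 11/903)) = 56/(-1780 + 38807/1806) = 56/(-3175873/1806) = -1806/3175873*56 = -101136/3175873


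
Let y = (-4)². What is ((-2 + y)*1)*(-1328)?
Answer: -18592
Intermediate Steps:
y = 16
((-2 + y)*1)*(-1328) = ((-2 + 16)*1)*(-1328) = (14*1)*(-1328) = 14*(-1328) = -18592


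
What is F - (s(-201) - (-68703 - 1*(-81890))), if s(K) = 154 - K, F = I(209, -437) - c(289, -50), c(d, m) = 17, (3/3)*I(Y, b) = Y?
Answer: 13024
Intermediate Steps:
I(Y, b) = Y
F = 192 (F = 209 - 1*17 = 209 - 17 = 192)
F - (s(-201) - (-68703 - 1*(-81890))) = 192 - ((154 - 1*(-201)) - (-68703 - 1*(-81890))) = 192 - ((154 + 201) - (-68703 + 81890)) = 192 - (355 - 1*13187) = 192 - (355 - 13187) = 192 - 1*(-12832) = 192 + 12832 = 13024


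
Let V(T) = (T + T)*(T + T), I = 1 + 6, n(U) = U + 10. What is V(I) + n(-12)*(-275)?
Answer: 746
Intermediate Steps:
n(U) = 10 + U
I = 7
V(T) = 4*T² (V(T) = (2*T)*(2*T) = 4*T²)
V(I) + n(-12)*(-275) = 4*7² + (10 - 12)*(-275) = 4*49 - 2*(-275) = 196 + 550 = 746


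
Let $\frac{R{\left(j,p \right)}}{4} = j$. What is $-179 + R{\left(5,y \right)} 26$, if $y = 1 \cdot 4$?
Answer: $341$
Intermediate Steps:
$y = 4$
$R{\left(j,p \right)} = 4 j$
$-179 + R{\left(5,y \right)} 26 = -179 + 4 \cdot 5 \cdot 26 = -179 + 20 \cdot 26 = -179 + 520 = 341$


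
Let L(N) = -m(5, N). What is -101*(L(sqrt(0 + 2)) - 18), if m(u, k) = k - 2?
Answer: 1616 + 101*sqrt(2) ≈ 1758.8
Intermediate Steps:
m(u, k) = -2 + k
L(N) = 2 - N (L(N) = -(-2 + N) = 2 - N)
-101*(L(sqrt(0 + 2)) - 18) = -101*((2 - sqrt(0 + 2)) - 18) = -101*((2 - sqrt(2)) - 18) = -101*(-16 - sqrt(2)) = 1616 + 101*sqrt(2)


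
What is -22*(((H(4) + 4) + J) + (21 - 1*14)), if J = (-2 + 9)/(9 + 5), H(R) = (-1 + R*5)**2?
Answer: -8195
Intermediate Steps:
H(R) = (-1 + 5*R)**2
J = 1/2 (J = 7/14 = 7*(1/14) = 1/2 ≈ 0.50000)
-22*(((H(4) + 4) + J) + (21 - 1*14)) = -22*((((-1 + 5*4)**2 + 4) + 1/2) + (21 - 1*14)) = -22*((((-1 + 20)**2 + 4) + 1/2) + (21 - 14)) = -22*(((19**2 + 4) + 1/2) + 7) = -22*(((361 + 4) + 1/2) + 7) = -22*((365 + 1/2) + 7) = -22*(731/2 + 7) = -22*745/2 = -8195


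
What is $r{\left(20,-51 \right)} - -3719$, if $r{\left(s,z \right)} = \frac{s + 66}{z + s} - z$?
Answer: $\frac{116784}{31} \approx 3767.2$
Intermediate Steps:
$r{\left(s,z \right)} = - z + \frac{66 + s}{s + z}$ ($r{\left(s,z \right)} = \frac{66 + s}{s + z} - z = - z + \frac{66 + s}{s + z}$)
$r{\left(20,-51 \right)} - -3719 = \frac{66 + 20 - \left(-51\right)^{2} - 20 \left(-51\right)}{20 - 51} - -3719 = \frac{66 + 20 - 2601 + 1020}{-31} + 3719 = - \frac{66 + 20 - 2601 + 1020}{31} + 3719 = \left(- \frac{1}{31}\right) \left(-1495\right) + 3719 = \frac{1495}{31} + 3719 = \frac{116784}{31}$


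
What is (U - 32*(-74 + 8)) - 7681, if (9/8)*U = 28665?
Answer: 19911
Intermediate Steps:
U = 25480 (U = (8/9)*28665 = 25480)
(U - 32*(-74 + 8)) - 7681 = (25480 - 32*(-74 + 8)) - 7681 = (25480 - 32*(-66)) - 7681 = (25480 + 2112) - 7681 = 27592 - 7681 = 19911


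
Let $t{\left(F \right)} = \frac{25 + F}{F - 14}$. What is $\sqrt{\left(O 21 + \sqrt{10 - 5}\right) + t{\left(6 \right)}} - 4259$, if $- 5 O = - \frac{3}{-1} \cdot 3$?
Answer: $-4259 + \frac{i \sqrt{16670 - 400 \sqrt{5}}}{20} \approx -4259.0 + 6.28 i$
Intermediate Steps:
$t{\left(F \right)} = \frac{25 + F}{-14 + F}$
$O = - \frac{9}{5}$ ($O = - \frac{- \frac{3}{-1} \cdot 3}{5} = - \frac{\left(-3\right) \left(-1\right) 3}{5} = - \frac{3 \cdot 3}{5} = \left(- \frac{1}{5}\right) 9 = - \frac{9}{5} \approx -1.8$)
$\sqrt{\left(O 21 + \sqrt{10 - 5}\right) + t{\left(6 \right)}} - 4259 = \sqrt{\left(\left(- \frac{9}{5}\right) 21 + \sqrt{10 - 5}\right) + \frac{25 + 6}{-14 + 6}} - 4259 = \sqrt{\left(- \frac{189}{5} + \sqrt{5}\right) + \frac{1}{-8} \cdot 31} - 4259 = \sqrt{\left(- \frac{189}{5} + \sqrt{5}\right) - \frac{31}{8}} - 4259 = \sqrt{- \frac{1667}{40} + \sqrt{5}} - 4259 = -4259 + \sqrt{- \frac{1667}{40} + \sqrt{5}}$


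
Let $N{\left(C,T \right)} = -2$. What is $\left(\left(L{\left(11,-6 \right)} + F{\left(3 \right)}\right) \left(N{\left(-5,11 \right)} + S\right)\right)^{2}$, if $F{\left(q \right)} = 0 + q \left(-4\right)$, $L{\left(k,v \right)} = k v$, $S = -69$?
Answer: $30669444$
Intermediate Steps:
$F{\left(q \right)} = - 4 q$ ($F{\left(q \right)} = 0 - 4 q = - 4 q$)
$\left(\left(L{\left(11,-6 \right)} + F{\left(3 \right)}\right) \left(N{\left(-5,11 \right)} + S\right)\right)^{2} = \left(\left(11 \left(-6\right) - 12\right) \left(-2 - 69\right)\right)^{2} = \left(\left(-66 - 12\right) \left(-71\right)\right)^{2} = \left(\left(-78\right) \left(-71\right)\right)^{2} = 5538^{2} = 30669444$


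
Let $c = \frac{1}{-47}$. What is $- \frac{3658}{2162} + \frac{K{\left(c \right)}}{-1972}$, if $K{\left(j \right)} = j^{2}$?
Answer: $- \frac{169519059}{100191404} \approx -1.692$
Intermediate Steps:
$c = - \frac{1}{47} \approx -0.021277$
$- \frac{3658}{2162} + \frac{K{\left(c \right)}}{-1972} = - \frac{3658}{2162} + \frac{\left(- \frac{1}{47}\right)^{2}}{-1972} = \left(-3658\right) \frac{1}{2162} + \frac{1}{2209} \left(- \frac{1}{1972}\right) = - \frac{1829}{1081} - \frac{1}{4356148} = - \frac{169519059}{100191404}$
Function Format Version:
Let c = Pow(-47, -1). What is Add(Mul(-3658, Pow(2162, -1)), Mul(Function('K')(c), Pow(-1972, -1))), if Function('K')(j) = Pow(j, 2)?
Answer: Rational(-169519059, 100191404) ≈ -1.6920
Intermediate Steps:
c = Rational(-1, 47) ≈ -0.021277
Add(Mul(-3658, Pow(2162, -1)), Mul(Function('K')(c), Pow(-1972, -1))) = Add(Mul(-3658, Pow(2162, -1)), Mul(Pow(Rational(-1, 47), 2), Pow(-1972, -1))) = Add(Mul(-3658, Rational(1, 2162)), Mul(Rational(1, 2209), Rational(-1, 1972))) = Add(Rational(-1829, 1081), Rational(-1, 4356148)) = Rational(-169519059, 100191404)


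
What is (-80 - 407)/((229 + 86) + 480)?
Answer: -487/795 ≈ -0.61258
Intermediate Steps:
(-80 - 407)/((229 + 86) + 480) = -487/(315 + 480) = -487/795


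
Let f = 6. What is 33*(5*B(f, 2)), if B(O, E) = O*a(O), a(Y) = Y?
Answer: 5940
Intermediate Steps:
B(O, E) = O² (B(O, E) = O*O = O²)
33*(5*B(f, 2)) = 33*(5*6²) = 33*(5*36) = 33*180 = 5940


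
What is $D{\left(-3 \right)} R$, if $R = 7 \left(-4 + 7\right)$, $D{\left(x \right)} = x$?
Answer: $-63$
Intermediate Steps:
$R = 21$ ($R = 7 \cdot 3 = 21$)
$D{\left(-3 \right)} R = \left(-3\right) 21 = -63$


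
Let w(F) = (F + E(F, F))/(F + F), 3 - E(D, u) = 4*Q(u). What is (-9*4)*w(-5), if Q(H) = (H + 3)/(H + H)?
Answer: -252/25 ≈ -10.080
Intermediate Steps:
Q(H) = (3 + H)/(2*H) (Q(H) = (3 + H)/((2*H)) = (3 + H)*(1/(2*H)) = (3 + H)/(2*H))
E(D, u) = 3 - 2*(3 + u)/u (E(D, u) = 3 - 4*(3 + u)/(2*u) = 3 - 2*(3 + u)/u)
w(F) = (F + (-6 + F)/F)/(2*F) (w(F) = (F + (-6 + F)/F)/(F + F) = (F + (-6 + F)/F)/((2*F)) = (F + (-6 + F)/F)*(1/(2*F)) = (F + (-6 + F)/F)/(2*F))
(-9*4)*w(-5) = (-9*4)*((1/2)*(-6 - 5 + (-5)**2)/(-5)**2) = -18*(-6 - 5 + 25)/25 = -18*14/25 = -36*7/25 = -252/25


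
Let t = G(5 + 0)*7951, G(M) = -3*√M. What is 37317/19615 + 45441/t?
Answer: 37317/19615 - 15147*√5/39755 ≈ 1.0505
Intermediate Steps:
t = -23853*√5 (t = -3*√(5 + 0)*7951 = -3*√5*7951 = -23853*√5 ≈ -53337.)
37317/19615 + 45441/t = 37317/19615 + 45441/((-23853*√5)) = 37317*(1/19615) + 45441*(-√5/119265) = 37317/19615 - 15147*√5/39755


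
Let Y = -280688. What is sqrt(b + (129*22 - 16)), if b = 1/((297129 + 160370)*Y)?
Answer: sqrt(2908472869903441877421091)/32103619828 ≈ 53.122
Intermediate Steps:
b = -1/128414479312 (b = 1/((297129 + 160370)*(-280688)) = -1/280688/457499 = (1/457499)*(-1/280688) = -1/128414479312 ≈ -7.7873e-12)
sqrt(b + (129*22 - 16)) = sqrt(-1/128414479312 + (129*22 - 16)) = sqrt(-1/128414479312 + (2838 - 16)) = sqrt(-1/128414479312 + 2822) = sqrt(362385660618463/128414479312) = sqrt(2908472869903441877421091)/32103619828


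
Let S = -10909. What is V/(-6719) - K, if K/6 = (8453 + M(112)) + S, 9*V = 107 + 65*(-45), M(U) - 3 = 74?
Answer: 863165872/60471 ≈ 14274.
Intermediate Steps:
M(U) = 77 (M(U) = 3 + 74 = 77)
V = -2818/9 (V = (107 + 65*(-45))/9 = (107 - 2925)/9 = (1/9)*(-2818) = -2818/9 ≈ -313.11)
K = -14274 (K = 6*((8453 + 77) - 10909) = 6*(8530 - 10909) = 6*(-2379) = -14274)
V/(-6719) - K = -2818/9/(-6719) - 1*(-14274) = -2818/9*(-1/6719) + 14274 = 2818/60471 + 14274 = 863165872/60471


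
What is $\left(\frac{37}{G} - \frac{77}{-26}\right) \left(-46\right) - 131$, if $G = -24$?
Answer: $- \frac{30625}{156} \approx -196.31$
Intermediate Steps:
$\left(\frac{37}{G} - \frac{77}{-26}\right) \left(-46\right) - 131 = \left(\frac{37}{-24} - \frac{77}{-26}\right) \left(-46\right) - 131 = \left(37 \left(- \frac{1}{24}\right) - - \frac{77}{26}\right) \left(-46\right) - 131 = \left(- \frac{37}{24} + \frac{77}{26}\right) \left(-46\right) - 131 = \frac{443}{312} \left(-46\right) - 131 = - \frac{10189}{156} - 131 = - \frac{30625}{156}$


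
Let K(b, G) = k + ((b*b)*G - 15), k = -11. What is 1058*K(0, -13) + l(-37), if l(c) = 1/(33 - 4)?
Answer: -797731/29 ≈ -27508.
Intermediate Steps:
l(c) = 1/29
K(b, G) = -26 + G*b**2 (K(b, G) = -11 + ((b*b)*G - 15) = -11 + (b**2*G - 15) = -11 + (G*b**2 - 15) = -11 + (-15 + G*b**2) = -26 + G*b**2)
1058*K(0, -13) + l(-37) = 1058*(-26 - 13*0**2) + 1/29 = 1058*(-26 - 13*0) + 1/29 = 1058*(-26 + 0) + 1/29 = 1058*(-26) + 1/29 = -27508 + 1/29 = -797731/29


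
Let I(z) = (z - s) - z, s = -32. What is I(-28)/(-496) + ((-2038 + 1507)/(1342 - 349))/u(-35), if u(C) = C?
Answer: -17683/359135 ≈ -0.049238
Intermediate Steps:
I(z) = 32 (I(z) = (z - 1*(-32)) - z = (z + 32) - z = (32 + z) - z = 32)
I(-28)/(-496) + ((-2038 + 1507)/(1342 - 349))/u(-35) = 32/(-496) + ((-2038 + 1507)/(1342 - 349))/(-35) = 32*(-1/496) - 531/993*(-1/35) = -2/31 - 531*1/993*(-1/35) = -2/31 - 177/331*(-1/35) = -2/31 + 177/11585 = -17683/359135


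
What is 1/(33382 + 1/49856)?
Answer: 49856/1664292993 ≈ 2.9956e-5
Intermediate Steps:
1/(33382 + 1/49856) = 1/(1664292993/49856) = 49856/1664292993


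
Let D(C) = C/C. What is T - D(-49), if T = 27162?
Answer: 27161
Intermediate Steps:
D(C) = 1
T - D(-49) = 27162 - 1*1 = 27162 - 1 = 27161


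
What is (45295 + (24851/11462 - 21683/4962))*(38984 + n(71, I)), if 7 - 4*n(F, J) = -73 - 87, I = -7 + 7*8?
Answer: 50265219096406111/28437222 ≈ 1.7676e+9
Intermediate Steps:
I = 49 (I = -7 + 56 = 49)
n(F, J) = 167/4 (n(F, J) = 7/4 - (-73 - 87)/4 = 7/4 - ¼*(-160) = 7/4 + 40 = 167/4)
(45295 + (24851/11462 - 21683/4962))*(38984 + n(71, I)) = (45295 + (24851/11462 - 21683/4962))*(38984 + 167/4) = (45295 + (24851*(1/11462) - 21683*1/4962))*(156103/4) = (45295 + (24851/11462 - 21683/4962))*(156103/4) = (45295 - 31304971/14218611)*(156103/4) = (644000680274/14218611)*(156103/4) = 50265219096406111/28437222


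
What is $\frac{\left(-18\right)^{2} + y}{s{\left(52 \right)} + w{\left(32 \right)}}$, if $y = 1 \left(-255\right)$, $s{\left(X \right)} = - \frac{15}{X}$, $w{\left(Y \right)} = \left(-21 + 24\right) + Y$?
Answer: $\frac{3588}{1805} \approx 1.9878$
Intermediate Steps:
$w{\left(Y \right)} = 3 + Y$
$y = -255$
$\frac{\left(-18\right)^{2} + y}{s{\left(52 \right)} + w{\left(32 \right)}} = \frac{\left(-18\right)^{2} - 255}{- \frac{15}{52} + \left(3 + 32\right)} = \frac{324 - 255}{\left(-15\right) \frac{1}{52} + 35} = \frac{69}{- \frac{15}{52} + 35} = \frac{69}{\frac{1805}{52}} = 69 \cdot \frac{52}{1805} = \frac{3588}{1805}$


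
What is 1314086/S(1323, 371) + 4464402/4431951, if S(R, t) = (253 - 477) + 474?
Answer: 970846810381/184664625 ≈ 5257.4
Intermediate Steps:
S(R, t) = 250 (S(R, t) = -224 + 474 = 250)
1314086/S(1323, 371) + 4464402/4431951 = 1314086/250 + 4464402/4431951 = 1314086*(1/250) + 4464402*(1/4431951) = 657043/125 + 1488134/1477317 = 970846810381/184664625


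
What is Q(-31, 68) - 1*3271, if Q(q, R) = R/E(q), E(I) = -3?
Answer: -9881/3 ≈ -3293.7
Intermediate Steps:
Q(q, R) = -R/3 (Q(q, R) = R/(-3) = R*(-⅓) = -R/3)
Q(-31, 68) - 1*3271 = -⅓*68 - 1*3271 = -68/3 - 3271 = -9881/3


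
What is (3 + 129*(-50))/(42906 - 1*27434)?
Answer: -6447/15472 ≈ -0.41669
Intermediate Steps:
(3 + 129*(-50))/(42906 - 1*27434) = (3 - 6450)/(42906 - 27434) = -6447/15472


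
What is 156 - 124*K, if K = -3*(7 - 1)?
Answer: 2388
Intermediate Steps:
K = -18 (K = -3*6 = -18)
156 - 124*K = 156 - 124*(-18) = 156 + 2232 = 2388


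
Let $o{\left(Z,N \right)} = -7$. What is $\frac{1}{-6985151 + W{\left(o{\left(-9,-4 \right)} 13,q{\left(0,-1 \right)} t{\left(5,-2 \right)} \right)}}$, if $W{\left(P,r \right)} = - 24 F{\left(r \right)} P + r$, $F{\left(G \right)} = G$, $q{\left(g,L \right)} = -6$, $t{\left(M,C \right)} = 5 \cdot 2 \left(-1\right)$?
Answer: $- \frac{1}{6854051} \approx -1.459 \cdot 10^{-7}$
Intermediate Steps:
$t{\left(M,C \right)} = -10$ ($t{\left(M,C \right)} = 10 \left(-1\right) = -10$)
$W{\left(P,r \right)} = r - 24 P r$ ($W{\left(P,r \right)} = - 24 r P + r = - 24 P r + r = r - 24 P r$)
$\frac{1}{-6985151 + W{\left(o{\left(-9,-4 \right)} 13,q{\left(0,-1 \right)} t{\left(5,-2 \right)} \right)}} = \frac{1}{-6985151 + \left(-6\right) \left(-10\right) \left(1 - 24 \left(\left(-7\right) 13\right)\right)} = \frac{1}{-6985151 + 60 \left(1 - -2184\right)} = \frac{1}{-6985151 + 60 \left(1 + 2184\right)} = \frac{1}{-6985151 + 60 \cdot 2185} = \frac{1}{-6985151 + 131100} = \frac{1}{-6854051} = - \frac{1}{6854051}$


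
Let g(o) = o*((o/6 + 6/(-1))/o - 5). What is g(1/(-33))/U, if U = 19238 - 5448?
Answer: -1159/2730420 ≈ -0.00042448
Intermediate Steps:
g(o) = o*(-5 + (-6 + o/6)/o) (g(o) = o*((o*(⅙) + 6*(-1))/o - 5) = o*((o/6 - 6)/o - 5) = o*((-6 + o/6)/o - 5) = o*(-5 + (-6 + o/6)/o))
U = 13790
g(1/(-33))/U = (-6 - 29/6/(-33))/13790 = (-6 - 29/6*(-1/33))*(1/13790) = (-6 + 29/198)*(1/13790) = -1159/198*1/13790 = -1159/2730420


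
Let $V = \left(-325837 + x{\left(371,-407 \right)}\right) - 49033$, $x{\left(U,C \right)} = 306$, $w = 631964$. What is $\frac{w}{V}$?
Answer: $- \frac{157991}{93641} \approx -1.6872$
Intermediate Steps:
$V = -374564$ ($V = \left(-325837 + 306\right) - 49033 = -325531 - 49033 = -374564$)
$\frac{w}{V} = \frac{631964}{-374564} = 631964 \left(- \frac{1}{374564}\right) = - \frac{157991}{93641}$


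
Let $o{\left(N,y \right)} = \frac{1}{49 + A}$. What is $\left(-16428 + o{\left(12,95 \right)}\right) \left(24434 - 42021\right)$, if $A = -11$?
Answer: $\frac{10978913381}{38} \approx 2.8892 \cdot 10^{8}$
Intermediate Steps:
$o{\left(N,y \right)} = \frac{1}{38}$ ($o{\left(N,y \right)} = \frac{1}{49 - 11} = \frac{1}{38}$)
$\left(-16428 + o{\left(12,95 \right)}\right) \left(24434 - 42021\right) = \left(-16428 + \frac{1}{38}\right) \left(24434 - 42021\right) = \left(- \frac{624263}{38}\right) \left(-17587\right) = \frac{10978913381}{38}$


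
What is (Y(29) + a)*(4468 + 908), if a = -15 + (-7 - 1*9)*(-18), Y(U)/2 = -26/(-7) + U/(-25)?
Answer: 37377792/25 ≈ 1.4951e+6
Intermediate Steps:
Y(U) = 52/7 - 2*U/25 (Y(U) = 2*(-26/(-7) + U/(-25)) = 2*(-26*(-1/7) + U*(-1/25)) = 2*(26/7 - U/25) = 52/7 - 2*U/25)
a = 273 (a = -15 + (-7 - 9)*(-18) = -15 - 16*(-18) = -15 + 288 = 273)
(Y(29) + a)*(4468 + 908) = ((52/7 - 2/25*29) + 273)*(4468 + 908) = ((52/7 - 58/25) + 273)*5376 = (894/175 + 273)*5376 = (48669/175)*5376 = 37377792/25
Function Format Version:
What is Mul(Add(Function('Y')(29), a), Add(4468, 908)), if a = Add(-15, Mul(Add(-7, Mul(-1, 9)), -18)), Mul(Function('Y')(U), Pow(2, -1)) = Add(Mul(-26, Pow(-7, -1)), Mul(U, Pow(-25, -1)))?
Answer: Rational(37377792, 25) ≈ 1.4951e+6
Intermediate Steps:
Function('Y')(U) = Add(Rational(52, 7), Mul(Rational(-2, 25), U)) (Function('Y')(U) = Mul(2, Add(Mul(-26, Pow(-7, -1)), Mul(U, Pow(-25, -1)))) = Mul(2, Add(Mul(-26, Rational(-1, 7)), Mul(U, Rational(-1, 25)))) = Mul(2, Add(Rational(26, 7), Mul(Rational(-1, 25), U))) = Add(Rational(52, 7), Mul(Rational(-2, 25), U)))
a = 273 (a = Add(-15, Mul(Add(-7, -9), -18)) = Add(-15, Mul(-16, -18)) = Add(-15, 288) = 273)
Mul(Add(Function('Y')(29), a), Add(4468, 908)) = Mul(Add(Add(Rational(52, 7), Mul(Rational(-2, 25), 29)), 273), Add(4468, 908)) = Mul(Add(Add(Rational(52, 7), Rational(-58, 25)), 273), 5376) = Mul(Add(Rational(894, 175), 273), 5376) = Mul(Rational(48669, 175), 5376) = Rational(37377792, 25)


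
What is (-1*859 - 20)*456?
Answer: -400824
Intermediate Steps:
(-1*859 - 20)*456 = (-859 - 20)*456 = -879*456 = -400824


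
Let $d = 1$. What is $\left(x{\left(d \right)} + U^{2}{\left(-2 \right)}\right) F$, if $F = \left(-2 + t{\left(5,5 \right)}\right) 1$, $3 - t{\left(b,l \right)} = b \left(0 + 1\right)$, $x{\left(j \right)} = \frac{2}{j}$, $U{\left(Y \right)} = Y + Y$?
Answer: $-72$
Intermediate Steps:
$U{\left(Y \right)} = 2 Y$
$t{\left(b,l \right)} = 3 - b$ ($t{\left(b,l \right)} = 3 - b \left(0 + 1\right) = 3 - b 1 = 3 - b$)
$F = -4$ ($F = \left(-2 + \left(3 - 5\right)\right) 1 = \left(-2 - 2\right) 1 = \left(-4\right) 1 = -4$)
$\left(x{\left(d \right)} + U^{2}{\left(-2 \right)}\right) F = \left(\frac{2}{1} + \left(2 \left(-2\right)\right)^{2}\right) \left(-4\right) = \left(2 \cdot 1 + \left(-4\right)^{2}\right) \left(-4\right) = \left(2 + 16\right) \left(-4\right) = 18 \left(-4\right) = -72$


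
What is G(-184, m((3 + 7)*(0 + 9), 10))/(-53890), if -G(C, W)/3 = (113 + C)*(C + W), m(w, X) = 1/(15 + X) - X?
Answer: 1032837/1347250 ≈ 0.76663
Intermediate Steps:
G(C, W) = -3*(113 + C)*(C + W)
G(-184, m((3 + 7)*(0 + 9), 10))/(-53890) = (-339*(-184) - 339*(1 - 1*10² - 15*10)/(15 + 10) - 3*(-184)² - 3*(-184)*(1 - 1*10² - 15*10)/(15 + 10))/(-53890) = (62376 - 339*(1 - 1*100 - 150)/25 - 3*33856 - 3*(-184)*(1 - 1*100 - 150)/25)*(-1/53890) = (62376 - 339*(1 - 100 - 150)/25 - 101568 - 3*(-184)*(1 - 100 - 150)/25)*(-1/53890) = (62376 - 339*(-249)/25 - 101568 - 3*(-184)*(1/25)*(-249))*(-1/53890) = (62376 - 339*(-249/25) - 101568 - 3*(-184)*(-249/25))*(-1/53890) = (62376 + 84411/25 - 101568 - 137448/25)*(-1/53890) = -1032837/25*(-1/53890) = 1032837/1347250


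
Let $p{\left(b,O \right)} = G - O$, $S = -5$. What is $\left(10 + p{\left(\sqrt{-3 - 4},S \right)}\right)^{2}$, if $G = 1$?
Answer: $256$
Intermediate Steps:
$p{\left(b,O \right)} = 1 - O$
$\left(10 + p{\left(\sqrt{-3 - 4},S \right)}\right)^{2} = \left(10 + \left(1 - -5\right)\right)^{2} = \left(10 + \left(1 + 5\right)\right)^{2} = \left(10 + 6\right)^{2} = 16^{2} = 256$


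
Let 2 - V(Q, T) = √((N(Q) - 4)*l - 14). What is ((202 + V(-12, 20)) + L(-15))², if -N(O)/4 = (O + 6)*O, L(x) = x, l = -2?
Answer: (189 - √570)² ≈ 27266.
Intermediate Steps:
N(O) = -4*O*(6 + O) (N(O) = -4*(O + 6)*O = -4*(6 + O)*O = -4*O*(6 + O))
V(Q, T) = 2 - √(-6 + 8*Q*(6 + Q)) (V(Q, T) = 2 - √((-4*Q*(6 + Q) - 4)*(-2) - 14) = 2 - √((-4 - 4*Q*(6 + Q))*(-2) - 14) = 2 - √((8 + 8*Q*(6 + Q)) - 14) = 2 - √(-6 + 8*Q*(6 + Q)))
((202 + V(-12, 20)) + L(-15))² = ((202 + (2 - √(-6 + 8*(-12)² + 48*(-12)))) - 15)² = ((202 + (2 - √(-6 + 8*144 - 576))) - 15)² = ((202 + (2 - √(-6 + 1152 - 576))) - 15)² = ((202 + (2 - √570)) - 15)² = ((204 - √570) - 15)² = (189 - √570)²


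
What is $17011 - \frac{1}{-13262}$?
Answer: $\frac{225599883}{13262} \approx 17011.0$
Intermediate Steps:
$17011 - \frac{1}{-13262} = 17011 - - \frac{1}{13262} = 17011 + \frac{1}{13262} = \frac{225599883}{13262}$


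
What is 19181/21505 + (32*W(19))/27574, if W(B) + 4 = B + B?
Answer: 16243951/17440555 ≈ 0.93139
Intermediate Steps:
W(B) = -4 + 2*B (W(B) = -4 + (B + B) = -4 + 2*B)
19181/21505 + (32*W(19))/27574 = 19181/21505 + (32*(-4 + 2*19))/27574 = 19181*(1/21505) + (32*(-4 + 38))*(1/27574) = 19181/21505 + (32*34)*(1/27574) = 19181/21505 + 1088*(1/27574) = 19181/21505 + 32/811 = 16243951/17440555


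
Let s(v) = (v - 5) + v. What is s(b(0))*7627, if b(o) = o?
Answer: -38135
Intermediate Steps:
s(v) = -5 + 2*v (s(v) = (-5 + v) + v = -5 + 2*v)
s(b(0))*7627 = (-5 + 2*0)*7627 = (-5 + 0)*7627 = -5*7627 = -38135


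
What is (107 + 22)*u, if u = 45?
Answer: 5805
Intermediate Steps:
(107 + 22)*u = (107 + 22)*45 = 129*45 = 5805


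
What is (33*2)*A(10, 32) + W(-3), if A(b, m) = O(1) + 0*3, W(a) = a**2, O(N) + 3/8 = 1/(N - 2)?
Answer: -327/4 ≈ -81.750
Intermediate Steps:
O(N) = -3/8 + 1/(-2 + N) (O(N) = -3/8 + 1/(N - 2) = -3/8 + 1/(-2 + N))
A(b, m) = -11/8 (A(b, m) = (14 - 3*1)/(8*(-2 + 1)) + 0*3 = (1/8)*(14 - 3)/(-1) + 0 = (1/8)*(-1)*11 + 0 = -11/8 + 0 = -11/8)
(33*2)*A(10, 32) + W(-3) = (33*2)*(-11/8) + (-3)**2 = 66*(-11/8) + 9 = -363/4 + 9 = -327/4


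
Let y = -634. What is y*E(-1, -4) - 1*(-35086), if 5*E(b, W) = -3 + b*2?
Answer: 35720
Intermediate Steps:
E(b, W) = -⅗ + 2*b/5 (E(b, W) = (-3 + b*2)/5 = (-3 + 2*b)/5 = -⅗ + 2*b/5)
y*E(-1, -4) - 1*(-35086) = -634*(-⅗ + (⅖)*(-1)) - 1*(-35086) = -634*(-⅗ - ⅖) + 35086 = -634*(-1) + 35086 = 634 + 35086 = 35720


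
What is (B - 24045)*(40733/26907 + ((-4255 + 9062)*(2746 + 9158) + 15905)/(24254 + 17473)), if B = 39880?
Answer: 387533771139990/17821403 ≈ 2.1745e+7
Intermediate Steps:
(B - 24045)*(40733/26907 + ((-4255 + 9062)*(2746 + 9158) + 15905)/(24254 + 17473)) = (39880 - 24045)*(40733/26907 + ((-4255 + 9062)*(2746 + 9158) + 15905)/(24254 + 17473)) = 15835*(40733*(1/26907) + (4807*11904 + 15905)/41727) = 15835*(40733/26907 + (57222528 + 15905)*(1/41727)) = 15835*(40733/26907 + 57238433*(1/41727)) = 15835*(40733/26907 + 8176919/5961) = 15835*(24473240994/17821403) = 387533771139990/17821403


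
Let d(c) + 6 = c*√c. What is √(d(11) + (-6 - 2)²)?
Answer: √(58 + 11*√11) ≈ 9.7202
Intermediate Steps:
d(c) = -6 + c^(3/2) (d(c) = -6 + c*√c = -6 + c^(3/2))
√(d(11) + (-6 - 2)²) = √((-6 + 11^(3/2)) + (-6 - 2)²) = √((-6 + 11*√11) + (-8)²) = √((-6 + 11*√11) + 64) = √(58 + 11*√11)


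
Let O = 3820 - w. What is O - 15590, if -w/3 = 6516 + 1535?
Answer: 12383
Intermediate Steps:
w = -24153 (w = -3*(6516 + 1535) = -3*8051 = -24153)
O = 27973 (O = 3820 - 1*(-24153) = 3820 + 24153 = 27973)
O - 15590 = 27973 - 15590 = 12383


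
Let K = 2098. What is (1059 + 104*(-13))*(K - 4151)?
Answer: 601529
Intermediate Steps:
(1059 + 104*(-13))*(K - 4151) = (1059 + 104*(-13))*(2098 - 4151) = (1059 - 1352)*(-2053) = -293*(-2053) = 601529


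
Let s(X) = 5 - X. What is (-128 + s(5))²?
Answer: 16384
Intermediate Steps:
(-128 + s(5))² = (-128 + (5 - 1*5))² = (-128 + (5 - 5))² = (-128 + 0)² = (-128)² = 16384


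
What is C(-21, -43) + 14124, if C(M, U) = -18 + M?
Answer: 14085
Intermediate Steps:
C(-21, -43) + 14124 = (-18 - 21) + 14124 = -39 + 14124 = 14085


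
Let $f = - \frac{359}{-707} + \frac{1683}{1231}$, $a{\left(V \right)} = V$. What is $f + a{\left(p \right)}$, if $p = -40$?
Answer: $- \frac{33180870}{870317} \approx -38.125$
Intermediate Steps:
$f = \frac{1631810}{870317}$ ($f = \left(-359\right) \left(- \frac{1}{707}\right) + 1683 \cdot \frac{1}{1231} = \frac{359}{707} + \frac{1683}{1231} = \frac{1631810}{870317} \approx 1.875$)
$f + a{\left(p \right)} = \frac{1631810}{870317} - 40 = - \frac{33180870}{870317}$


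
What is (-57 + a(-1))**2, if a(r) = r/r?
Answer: 3136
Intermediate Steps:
a(r) = 1
(-57 + a(-1))**2 = (-57 + 1)**2 = (-56)**2 = 3136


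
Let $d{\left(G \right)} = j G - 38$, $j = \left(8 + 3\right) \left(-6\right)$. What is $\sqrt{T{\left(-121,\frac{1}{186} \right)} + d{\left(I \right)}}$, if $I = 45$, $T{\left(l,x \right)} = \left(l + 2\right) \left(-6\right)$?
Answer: $i \sqrt{2294} \approx 47.896 i$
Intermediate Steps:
$T{\left(l,x \right)} = -12 - 6 l$ ($T{\left(l,x \right)} = \left(2 + l\right) \left(-6\right) = -12 - 6 l$)
$j = -66$ ($j = 11 \left(-6\right) = -66$)
$d{\left(G \right)} = -38 - 66 G$ ($d{\left(G \right)} = - 66 G - 38 = -38 - 66 G$)
$\sqrt{T{\left(-121,\frac{1}{186} \right)} + d{\left(I \right)}} = \sqrt{\left(-12 - -726\right) - 3008} = \sqrt{\left(-12 + 726\right) - 3008} = \sqrt{714 - 3008} = \sqrt{-2294} = i \sqrt{2294}$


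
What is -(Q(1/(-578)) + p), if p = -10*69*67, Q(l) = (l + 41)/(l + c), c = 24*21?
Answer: 13467283833/291311 ≈ 46230.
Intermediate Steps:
c = 504
Q(l) = (41 + l)/(504 + l) (Q(l) = (l + 41)/(l + 504) = (41 + l)/(504 + l))
p = -46230 (p = -690*67 = -46230)
-(Q(1/(-578)) + p) = -((41 + 1/(-578))/(504 + 1/(-578)) - 46230) = -((41 - 1/578)/(504 - 1/578) - 46230) = -((23697/578)/(291311/578) - 46230) = -((578/291311)*(23697/578) - 46230) = -(23697/291311 - 46230) = -1*(-13467283833/291311) = 13467283833/291311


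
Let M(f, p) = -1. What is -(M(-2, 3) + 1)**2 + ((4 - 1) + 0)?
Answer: 3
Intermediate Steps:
-(M(-2, 3) + 1)**2 + ((4 - 1) + 0) = -(-1 + 1)**2 + ((4 - 1) + 0) = -1*0**2 + (3 + 0) = -1*0 + 3 = 0 + 3 = 3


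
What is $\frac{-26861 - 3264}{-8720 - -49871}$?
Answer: $- \frac{30125}{41151} \approx -0.73206$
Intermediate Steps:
$\frac{-26861 - 3264}{-8720 - -49871} = - \frac{30125}{-8720 + 49871} = - \frac{30125}{41151}$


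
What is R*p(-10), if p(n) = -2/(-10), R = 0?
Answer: 0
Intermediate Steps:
p(n) = ⅕ (p(n) = -2*(-⅒) = ⅕)
R*p(-10) = 0*(⅕) = 0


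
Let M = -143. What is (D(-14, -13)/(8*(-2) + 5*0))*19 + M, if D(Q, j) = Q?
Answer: -1011/8 ≈ -126.38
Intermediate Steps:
(D(-14, -13)/(8*(-2) + 5*0))*19 + M = -14/(8*(-2) + 5*0)*19 - 143 = -14/(-16 + 0)*19 - 143 = -14/(-16)*19 - 143 = -14*(-1/16)*19 - 143 = (7/8)*19 - 143 = 133/8 - 143 = -1011/8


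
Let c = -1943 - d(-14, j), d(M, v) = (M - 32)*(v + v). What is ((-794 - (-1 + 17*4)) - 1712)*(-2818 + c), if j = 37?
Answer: 3491561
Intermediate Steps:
d(M, v) = 2*v*(-32 + M) (d(M, v) = (-32 + M)*(2*v) = 2*v*(-32 + M))
c = 1461 (c = -1943 - 2*37*(-32 - 14) = -1943 - 2*37*(-46) = -1943 - 1*(-3404) = -1943 + 3404 = 1461)
((-794 - (-1 + 17*4)) - 1712)*(-2818 + c) = ((-794 - (-1 + 17*4)) - 1712)*(-2818 + 1461) = ((-794 - (-1 + 68)) - 1712)*(-1357) = ((-794 - 1*67) - 1712)*(-1357) = ((-794 - 67) - 1712)*(-1357) = (-861 - 1712)*(-1357) = -2573*(-1357) = 3491561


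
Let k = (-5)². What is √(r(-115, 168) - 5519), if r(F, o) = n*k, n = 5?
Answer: I*√5394 ≈ 73.444*I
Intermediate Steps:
k = 25
r(F, o) = 125 (r(F, o) = 5*25 = 125)
√(r(-115, 168) - 5519) = √(125 - 5519) = √(-5394) = I*√5394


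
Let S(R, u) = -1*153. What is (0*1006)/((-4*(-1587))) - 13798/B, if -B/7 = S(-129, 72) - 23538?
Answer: -13798/165837 ≈ -0.083202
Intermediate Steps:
S(R, u) = -153
B = 165837 (B = -7*(-153 - 23538) = -7*(-23691) = 165837)
(0*1006)/((-4*(-1587))) - 13798/B = (0*1006)/((-4*(-1587))) - 13798/165837 = 0/6348 - 13798*1/165837 = 0*(1/6348) - 13798/165837 = 0 - 13798/165837 = -13798/165837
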